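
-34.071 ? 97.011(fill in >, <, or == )<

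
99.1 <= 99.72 True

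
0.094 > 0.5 False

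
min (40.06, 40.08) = 40.06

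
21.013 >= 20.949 True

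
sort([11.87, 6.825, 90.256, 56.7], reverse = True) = [90.256, 56.7, 11.87, 6.825]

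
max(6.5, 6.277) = 6.5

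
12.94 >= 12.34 True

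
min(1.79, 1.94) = 1.79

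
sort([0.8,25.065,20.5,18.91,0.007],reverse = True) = [25.065,20.5,18.91,0.8,0.007]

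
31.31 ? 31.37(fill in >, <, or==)<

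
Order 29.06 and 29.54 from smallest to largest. 29.06, 29.54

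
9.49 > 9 True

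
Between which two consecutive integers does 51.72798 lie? 51 and 52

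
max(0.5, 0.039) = 0.5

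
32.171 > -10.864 True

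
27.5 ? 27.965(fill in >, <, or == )<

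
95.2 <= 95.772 True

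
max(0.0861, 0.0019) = 0.0861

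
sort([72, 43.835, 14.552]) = [14.552, 43.835, 72]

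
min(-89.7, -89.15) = -89.7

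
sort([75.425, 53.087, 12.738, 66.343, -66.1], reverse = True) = [75.425, 66.343, 53.087, 12.738, -66.1]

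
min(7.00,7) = 7.00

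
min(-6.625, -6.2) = -6.625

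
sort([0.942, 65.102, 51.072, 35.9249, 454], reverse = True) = [454, 65.102, 51.072, 35.9249, 0.942]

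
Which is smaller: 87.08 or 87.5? 87.08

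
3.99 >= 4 False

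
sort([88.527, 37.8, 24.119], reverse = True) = [88.527, 37.8, 24.119]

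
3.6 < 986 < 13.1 False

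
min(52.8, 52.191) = 52.191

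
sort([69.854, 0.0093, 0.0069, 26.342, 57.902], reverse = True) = [69.854, 57.902, 26.342, 0.0093, 0.0069]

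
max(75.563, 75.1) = 75.563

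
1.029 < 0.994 False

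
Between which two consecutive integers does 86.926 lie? 86 and 87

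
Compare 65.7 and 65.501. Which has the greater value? 65.7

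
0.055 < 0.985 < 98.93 True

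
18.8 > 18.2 True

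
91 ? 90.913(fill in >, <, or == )>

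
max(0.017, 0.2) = 0.2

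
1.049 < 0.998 False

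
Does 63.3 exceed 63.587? No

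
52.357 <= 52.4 True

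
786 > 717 True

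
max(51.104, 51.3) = 51.3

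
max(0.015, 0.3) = 0.3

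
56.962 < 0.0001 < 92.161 False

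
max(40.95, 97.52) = 97.52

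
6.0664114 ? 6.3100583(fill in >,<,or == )<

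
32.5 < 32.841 True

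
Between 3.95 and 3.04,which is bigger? 3.95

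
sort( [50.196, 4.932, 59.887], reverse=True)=[59.887, 50.196, 4.932]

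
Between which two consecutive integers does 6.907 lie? 6 and 7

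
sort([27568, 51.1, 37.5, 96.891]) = [37.5, 51.1, 96.891, 27568]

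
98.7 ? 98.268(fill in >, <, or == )>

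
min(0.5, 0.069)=0.069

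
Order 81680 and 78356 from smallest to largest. 78356, 81680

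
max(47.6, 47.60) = 47.60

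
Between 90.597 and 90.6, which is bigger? 90.6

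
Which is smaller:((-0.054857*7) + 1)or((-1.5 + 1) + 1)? ((-1.5 + 1) + 1)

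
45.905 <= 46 True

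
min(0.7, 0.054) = 0.054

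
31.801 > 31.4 True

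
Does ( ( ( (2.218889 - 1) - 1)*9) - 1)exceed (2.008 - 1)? No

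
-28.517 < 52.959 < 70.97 True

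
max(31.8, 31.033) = 31.8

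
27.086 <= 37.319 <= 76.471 True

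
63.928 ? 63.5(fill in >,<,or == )>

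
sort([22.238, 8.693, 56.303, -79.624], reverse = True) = [56.303, 22.238, 8.693, -79.624]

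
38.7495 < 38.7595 True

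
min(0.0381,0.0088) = 0.0088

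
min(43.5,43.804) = 43.5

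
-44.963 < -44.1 True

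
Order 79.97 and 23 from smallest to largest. 23, 79.97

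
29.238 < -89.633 False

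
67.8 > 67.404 True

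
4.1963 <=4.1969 True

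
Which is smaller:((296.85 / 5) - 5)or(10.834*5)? (10.834*5)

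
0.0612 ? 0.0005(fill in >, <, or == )>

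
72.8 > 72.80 False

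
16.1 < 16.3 True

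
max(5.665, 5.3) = 5.665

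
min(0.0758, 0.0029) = 0.0029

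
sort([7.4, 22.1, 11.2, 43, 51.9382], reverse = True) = [51.9382, 43, 22.1, 11.2, 7.4]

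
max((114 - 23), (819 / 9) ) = 91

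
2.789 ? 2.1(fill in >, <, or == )>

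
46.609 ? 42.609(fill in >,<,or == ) >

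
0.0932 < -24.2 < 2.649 False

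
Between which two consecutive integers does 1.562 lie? 1 and 2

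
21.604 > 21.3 True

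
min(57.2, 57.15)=57.15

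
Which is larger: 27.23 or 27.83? 27.83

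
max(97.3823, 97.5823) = 97.5823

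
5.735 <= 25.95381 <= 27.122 True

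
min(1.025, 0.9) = 0.9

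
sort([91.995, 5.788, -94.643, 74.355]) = [-94.643, 5.788, 74.355, 91.995]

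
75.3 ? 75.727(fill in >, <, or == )<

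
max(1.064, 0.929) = 1.064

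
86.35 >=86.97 False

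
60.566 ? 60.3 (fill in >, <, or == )>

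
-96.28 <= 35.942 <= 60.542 True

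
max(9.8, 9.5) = 9.8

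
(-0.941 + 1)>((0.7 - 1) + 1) False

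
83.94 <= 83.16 False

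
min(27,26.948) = 26.948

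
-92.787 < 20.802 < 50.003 True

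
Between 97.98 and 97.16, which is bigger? 97.98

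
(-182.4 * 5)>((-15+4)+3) False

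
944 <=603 False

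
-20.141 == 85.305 False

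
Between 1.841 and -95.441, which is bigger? 1.841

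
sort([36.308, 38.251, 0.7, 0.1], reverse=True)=[38.251, 36.308, 0.7, 0.1]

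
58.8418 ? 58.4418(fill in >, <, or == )>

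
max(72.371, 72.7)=72.7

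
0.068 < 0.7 True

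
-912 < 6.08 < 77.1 True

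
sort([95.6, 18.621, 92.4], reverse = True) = [95.6, 92.4, 18.621]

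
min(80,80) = 80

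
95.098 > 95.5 False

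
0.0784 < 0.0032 False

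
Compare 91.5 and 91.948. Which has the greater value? 91.948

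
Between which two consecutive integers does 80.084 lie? 80 and 81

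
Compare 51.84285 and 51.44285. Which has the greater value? 51.84285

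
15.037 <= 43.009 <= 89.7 True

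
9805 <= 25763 True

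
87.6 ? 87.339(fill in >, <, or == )>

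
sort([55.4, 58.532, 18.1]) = [18.1, 55.4, 58.532]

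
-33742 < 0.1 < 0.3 True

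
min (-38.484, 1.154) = -38.484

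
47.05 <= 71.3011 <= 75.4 True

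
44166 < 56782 True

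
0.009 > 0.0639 False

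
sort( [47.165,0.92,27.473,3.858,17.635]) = [0.92,3.858,17.635,27.473,47.165]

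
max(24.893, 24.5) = 24.893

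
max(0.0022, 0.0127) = 0.0127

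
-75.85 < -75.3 True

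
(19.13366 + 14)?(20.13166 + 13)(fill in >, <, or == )>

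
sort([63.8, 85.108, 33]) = [33, 63.8, 85.108]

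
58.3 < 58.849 True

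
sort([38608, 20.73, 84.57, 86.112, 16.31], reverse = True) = [38608, 86.112, 84.57, 20.73, 16.31]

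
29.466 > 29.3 True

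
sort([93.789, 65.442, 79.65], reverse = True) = [93.789, 79.65, 65.442]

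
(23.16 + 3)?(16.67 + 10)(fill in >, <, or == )<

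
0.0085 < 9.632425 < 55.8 True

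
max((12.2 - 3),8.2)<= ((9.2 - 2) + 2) True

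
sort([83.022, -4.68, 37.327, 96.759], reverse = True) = [96.759, 83.022, 37.327, -4.68]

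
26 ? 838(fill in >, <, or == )<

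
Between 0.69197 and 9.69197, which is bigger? 9.69197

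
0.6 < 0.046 False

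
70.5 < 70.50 False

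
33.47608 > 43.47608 False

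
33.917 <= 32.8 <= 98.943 False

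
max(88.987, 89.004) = 89.004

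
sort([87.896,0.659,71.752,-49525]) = [-49525,0.659,71.752,87.896]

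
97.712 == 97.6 False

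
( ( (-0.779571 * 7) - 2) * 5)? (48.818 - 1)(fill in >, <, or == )<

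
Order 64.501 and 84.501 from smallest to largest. 64.501, 84.501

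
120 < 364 True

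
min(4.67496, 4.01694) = 4.01694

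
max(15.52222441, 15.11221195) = 15.52222441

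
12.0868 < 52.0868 True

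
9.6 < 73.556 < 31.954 False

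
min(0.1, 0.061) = 0.061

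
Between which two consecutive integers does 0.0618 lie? 0 and 1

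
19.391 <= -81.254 False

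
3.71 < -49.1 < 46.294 False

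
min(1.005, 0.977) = 0.977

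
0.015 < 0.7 True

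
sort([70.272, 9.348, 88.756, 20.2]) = [9.348, 20.2, 70.272, 88.756]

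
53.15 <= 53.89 True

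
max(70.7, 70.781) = 70.781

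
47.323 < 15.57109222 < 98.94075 False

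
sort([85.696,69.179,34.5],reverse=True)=[85.696,69.179,34.5]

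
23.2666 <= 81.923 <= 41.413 False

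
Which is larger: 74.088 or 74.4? 74.4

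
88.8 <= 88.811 True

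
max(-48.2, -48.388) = -48.2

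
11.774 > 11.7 True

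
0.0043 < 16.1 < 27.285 True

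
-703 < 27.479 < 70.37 True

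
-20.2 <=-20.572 False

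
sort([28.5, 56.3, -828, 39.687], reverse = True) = [56.3, 39.687, 28.5, -828]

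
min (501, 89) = 89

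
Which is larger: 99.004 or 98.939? 99.004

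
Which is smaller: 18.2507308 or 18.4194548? 18.2507308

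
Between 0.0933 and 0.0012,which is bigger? 0.0933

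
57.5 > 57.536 False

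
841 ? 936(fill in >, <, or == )<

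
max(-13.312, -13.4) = -13.312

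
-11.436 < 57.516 True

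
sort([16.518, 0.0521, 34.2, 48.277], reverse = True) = [48.277, 34.2, 16.518, 0.0521]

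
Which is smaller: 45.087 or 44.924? 44.924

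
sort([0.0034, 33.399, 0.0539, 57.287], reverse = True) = [57.287, 33.399, 0.0539, 0.0034]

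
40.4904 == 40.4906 False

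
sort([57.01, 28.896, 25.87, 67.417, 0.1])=[0.1, 25.87, 28.896, 57.01, 67.417]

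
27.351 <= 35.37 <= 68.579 True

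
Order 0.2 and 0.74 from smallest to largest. 0.2, 0.74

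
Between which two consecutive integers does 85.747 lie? 85 and 86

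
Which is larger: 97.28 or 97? 97.28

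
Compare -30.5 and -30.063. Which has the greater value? -30.063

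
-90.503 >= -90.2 False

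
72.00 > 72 False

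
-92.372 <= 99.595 True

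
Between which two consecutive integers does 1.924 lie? 1 and 2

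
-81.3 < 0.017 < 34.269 True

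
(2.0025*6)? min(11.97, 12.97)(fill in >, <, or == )>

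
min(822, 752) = 752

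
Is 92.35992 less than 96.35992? Yes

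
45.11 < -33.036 False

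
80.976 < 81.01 True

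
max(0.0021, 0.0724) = 0.0724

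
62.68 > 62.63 True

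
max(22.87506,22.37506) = 22.87506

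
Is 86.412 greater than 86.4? Yes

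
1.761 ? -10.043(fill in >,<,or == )>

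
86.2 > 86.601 False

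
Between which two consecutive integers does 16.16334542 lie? 16 and 17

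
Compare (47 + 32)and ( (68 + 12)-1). They are equal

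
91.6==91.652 False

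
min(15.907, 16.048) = 15.907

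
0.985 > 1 False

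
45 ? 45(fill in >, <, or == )==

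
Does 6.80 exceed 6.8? No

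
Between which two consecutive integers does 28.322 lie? 28 and 29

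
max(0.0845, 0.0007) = 0.0845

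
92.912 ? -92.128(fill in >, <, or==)>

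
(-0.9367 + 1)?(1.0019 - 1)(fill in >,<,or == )>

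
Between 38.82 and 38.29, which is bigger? 38.82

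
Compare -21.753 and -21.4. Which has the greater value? -21.4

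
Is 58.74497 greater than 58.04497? Yes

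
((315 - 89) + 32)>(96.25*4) False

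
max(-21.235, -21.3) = -21.235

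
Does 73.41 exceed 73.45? No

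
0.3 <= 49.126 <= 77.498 True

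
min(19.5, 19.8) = 19.5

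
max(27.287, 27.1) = 27.287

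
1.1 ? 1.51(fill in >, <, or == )<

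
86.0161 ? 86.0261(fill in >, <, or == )<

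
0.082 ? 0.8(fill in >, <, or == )<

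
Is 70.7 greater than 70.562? Yes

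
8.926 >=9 False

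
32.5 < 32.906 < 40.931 True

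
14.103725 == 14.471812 False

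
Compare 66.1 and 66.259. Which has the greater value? 66.259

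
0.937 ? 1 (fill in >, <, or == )<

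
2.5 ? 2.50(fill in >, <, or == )==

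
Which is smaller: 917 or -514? -514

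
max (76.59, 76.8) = 76.8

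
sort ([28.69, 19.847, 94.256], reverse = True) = [94.256, 28.69, 19.847]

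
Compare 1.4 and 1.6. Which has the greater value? 1.6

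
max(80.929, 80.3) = 80.929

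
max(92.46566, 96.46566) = 96.46566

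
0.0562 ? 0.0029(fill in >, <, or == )>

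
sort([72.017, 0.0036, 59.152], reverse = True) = [72.017, 59.152, 0.0036]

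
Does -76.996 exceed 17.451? No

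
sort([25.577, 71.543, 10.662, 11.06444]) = [10.662, 11.06444, 25.577, 71.543]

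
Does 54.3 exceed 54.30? No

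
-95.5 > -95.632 True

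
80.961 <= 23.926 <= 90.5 False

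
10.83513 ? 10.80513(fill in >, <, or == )>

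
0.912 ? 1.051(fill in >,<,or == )<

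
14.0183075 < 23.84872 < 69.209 True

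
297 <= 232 False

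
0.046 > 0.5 False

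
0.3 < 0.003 False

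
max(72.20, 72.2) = 72.2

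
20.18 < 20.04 False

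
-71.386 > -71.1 False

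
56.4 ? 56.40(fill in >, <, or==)==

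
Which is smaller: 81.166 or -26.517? -26.517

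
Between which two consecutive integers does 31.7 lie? 31 and 32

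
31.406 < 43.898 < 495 True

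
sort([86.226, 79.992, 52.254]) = [52.254, 79.992, 86.226]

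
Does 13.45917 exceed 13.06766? Yes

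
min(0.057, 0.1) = 0.057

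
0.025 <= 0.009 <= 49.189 False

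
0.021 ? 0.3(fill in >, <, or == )<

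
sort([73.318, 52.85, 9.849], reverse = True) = [73.318, 52.85, 9.849]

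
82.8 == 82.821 False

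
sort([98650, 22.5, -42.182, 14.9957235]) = [-42.182, 14.9957235, 22.5, 98650]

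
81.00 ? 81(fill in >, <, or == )==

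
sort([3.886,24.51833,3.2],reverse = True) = [24.51833,3.886,3.2]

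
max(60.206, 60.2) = 60.206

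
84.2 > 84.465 False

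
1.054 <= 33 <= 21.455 False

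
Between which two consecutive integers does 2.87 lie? 2 and 3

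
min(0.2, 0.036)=0.036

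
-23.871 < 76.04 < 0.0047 False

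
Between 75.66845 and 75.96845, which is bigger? 75.96845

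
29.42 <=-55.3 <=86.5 False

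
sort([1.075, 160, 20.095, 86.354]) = [1.075, 20.095, 86.354, 160]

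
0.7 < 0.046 False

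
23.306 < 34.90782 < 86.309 True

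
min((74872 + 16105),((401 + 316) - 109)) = 608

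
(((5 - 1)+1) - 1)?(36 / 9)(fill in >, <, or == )==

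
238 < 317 True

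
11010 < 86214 True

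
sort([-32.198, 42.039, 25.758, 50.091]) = [-32.198, 25.758, 42.039, 50.091]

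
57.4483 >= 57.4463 True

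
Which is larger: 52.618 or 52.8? 52.8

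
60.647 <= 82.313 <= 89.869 True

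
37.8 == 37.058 False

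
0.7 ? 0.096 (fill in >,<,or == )>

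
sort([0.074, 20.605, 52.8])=[0.074, 20.605, 52.8]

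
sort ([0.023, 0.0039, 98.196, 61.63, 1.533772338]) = [0.0039, 0.023, 1.533772338, 61.63, 98.196]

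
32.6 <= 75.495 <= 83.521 True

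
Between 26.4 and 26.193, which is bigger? 26.4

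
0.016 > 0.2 False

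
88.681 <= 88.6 False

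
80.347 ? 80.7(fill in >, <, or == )<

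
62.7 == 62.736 False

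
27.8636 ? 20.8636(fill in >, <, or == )>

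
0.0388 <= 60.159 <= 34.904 False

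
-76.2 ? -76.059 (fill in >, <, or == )<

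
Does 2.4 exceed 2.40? No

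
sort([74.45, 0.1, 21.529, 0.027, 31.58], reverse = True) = [74.45, 31.58, 21.529, 0.1, 0.027]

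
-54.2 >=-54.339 True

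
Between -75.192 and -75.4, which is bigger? -75.192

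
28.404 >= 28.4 True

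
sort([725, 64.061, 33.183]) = [33.183, 64.061, 725]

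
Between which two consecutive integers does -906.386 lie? -907 and -906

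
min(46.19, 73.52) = 46.19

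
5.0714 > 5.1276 False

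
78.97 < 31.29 False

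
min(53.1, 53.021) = 53.021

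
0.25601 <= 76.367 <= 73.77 False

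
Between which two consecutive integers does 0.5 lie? 0 and 1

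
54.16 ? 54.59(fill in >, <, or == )<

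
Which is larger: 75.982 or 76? 76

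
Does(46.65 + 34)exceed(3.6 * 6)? Yes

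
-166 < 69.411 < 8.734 False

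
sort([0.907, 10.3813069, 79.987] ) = [0.907, 10.3813069, 79.987]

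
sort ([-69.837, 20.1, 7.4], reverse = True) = [20.1, 7.4, -69.837]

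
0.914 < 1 True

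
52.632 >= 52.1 True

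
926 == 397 False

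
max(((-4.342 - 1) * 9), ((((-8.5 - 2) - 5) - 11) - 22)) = -48.078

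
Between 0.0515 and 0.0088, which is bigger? 0.0515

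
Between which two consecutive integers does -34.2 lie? -35 and -34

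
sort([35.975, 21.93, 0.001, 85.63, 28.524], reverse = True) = [85.63, 35.975, 28.524, 21.93, 0.001]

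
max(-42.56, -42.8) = -42.56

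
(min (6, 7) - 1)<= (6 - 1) True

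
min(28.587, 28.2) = 28.2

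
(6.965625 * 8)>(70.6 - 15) True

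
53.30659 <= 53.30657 False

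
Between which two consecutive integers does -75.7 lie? -76 and -75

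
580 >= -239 True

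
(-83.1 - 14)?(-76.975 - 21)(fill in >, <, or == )>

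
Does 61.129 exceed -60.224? Yes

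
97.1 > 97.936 False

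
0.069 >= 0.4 False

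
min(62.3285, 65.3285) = 62.3285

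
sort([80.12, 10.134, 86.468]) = [10.134, 80.12, 86.468]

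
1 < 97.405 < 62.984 False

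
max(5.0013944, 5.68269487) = 5.68269487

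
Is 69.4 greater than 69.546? No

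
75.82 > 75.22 True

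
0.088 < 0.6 True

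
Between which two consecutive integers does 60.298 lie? 60 and 61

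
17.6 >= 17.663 False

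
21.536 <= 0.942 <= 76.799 False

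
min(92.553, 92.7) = 92.553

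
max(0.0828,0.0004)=0.0828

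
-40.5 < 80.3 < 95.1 True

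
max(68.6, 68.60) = 68.60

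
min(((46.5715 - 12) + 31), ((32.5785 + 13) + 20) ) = 65.5715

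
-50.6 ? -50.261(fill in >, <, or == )<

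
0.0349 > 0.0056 True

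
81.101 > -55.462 True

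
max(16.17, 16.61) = 16.61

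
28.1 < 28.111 True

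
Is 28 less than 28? No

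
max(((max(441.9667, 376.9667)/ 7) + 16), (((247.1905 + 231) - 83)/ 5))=79.1381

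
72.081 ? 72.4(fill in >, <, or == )<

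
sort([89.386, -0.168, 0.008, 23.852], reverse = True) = [89.386, 23.852, 0.008, -0.168]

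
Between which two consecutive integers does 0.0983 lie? 0 and 1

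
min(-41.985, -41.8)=-41.985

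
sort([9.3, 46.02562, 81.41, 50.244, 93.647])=[9.3, 46.02562, 50.244, 81.41, 93.647]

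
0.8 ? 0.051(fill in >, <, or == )>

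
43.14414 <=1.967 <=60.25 False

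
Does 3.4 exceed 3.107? Yes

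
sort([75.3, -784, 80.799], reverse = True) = [80.799, 75.3, -784]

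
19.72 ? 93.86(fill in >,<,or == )<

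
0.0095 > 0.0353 False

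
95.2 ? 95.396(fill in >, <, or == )<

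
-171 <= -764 False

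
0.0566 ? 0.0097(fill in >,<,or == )>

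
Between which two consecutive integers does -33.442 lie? -34 and -33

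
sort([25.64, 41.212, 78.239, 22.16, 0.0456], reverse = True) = [78.239, 41.212, 25.64, 22.16, 0.0456]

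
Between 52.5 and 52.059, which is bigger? 52.5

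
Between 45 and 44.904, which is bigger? 45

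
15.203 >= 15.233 False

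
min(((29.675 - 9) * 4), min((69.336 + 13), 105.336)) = 82.336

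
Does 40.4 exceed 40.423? No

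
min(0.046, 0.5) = 0.046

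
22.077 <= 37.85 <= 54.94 True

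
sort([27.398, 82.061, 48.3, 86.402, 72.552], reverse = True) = [86.402, 82.061, 72.552, 48.3, 27.398]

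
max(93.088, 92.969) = 93.088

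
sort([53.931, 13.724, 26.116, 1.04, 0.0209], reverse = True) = [53.931, 26.116, 13.724, 1.04, 0.0209]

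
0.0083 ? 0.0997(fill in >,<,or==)<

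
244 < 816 True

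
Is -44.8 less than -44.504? Yes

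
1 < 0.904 False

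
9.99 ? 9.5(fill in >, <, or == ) >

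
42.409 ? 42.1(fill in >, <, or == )>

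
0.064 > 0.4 False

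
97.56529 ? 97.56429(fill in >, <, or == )>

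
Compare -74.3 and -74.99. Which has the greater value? -74.3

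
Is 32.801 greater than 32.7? Yes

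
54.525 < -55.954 False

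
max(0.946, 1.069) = 1.069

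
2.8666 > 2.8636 True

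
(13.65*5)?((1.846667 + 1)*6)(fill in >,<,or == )>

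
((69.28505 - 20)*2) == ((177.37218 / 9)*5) False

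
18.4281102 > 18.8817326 False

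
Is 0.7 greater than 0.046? Yes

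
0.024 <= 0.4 True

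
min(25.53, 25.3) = 25.3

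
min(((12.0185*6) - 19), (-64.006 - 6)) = -70.006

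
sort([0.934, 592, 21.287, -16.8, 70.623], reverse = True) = [592, 70.623, 21.287, 0.934, -16.8]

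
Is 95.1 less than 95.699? Yes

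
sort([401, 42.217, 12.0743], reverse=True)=[401, 42.217, 12.0743]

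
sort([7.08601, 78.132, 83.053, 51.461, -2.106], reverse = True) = [83.053, 78.132, 51.461, 7.08601, -2.106]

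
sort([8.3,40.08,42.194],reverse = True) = [42.194,40.08,8.3]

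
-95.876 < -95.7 True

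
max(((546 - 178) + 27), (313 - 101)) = 395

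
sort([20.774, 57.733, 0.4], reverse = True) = [57.733, 20.774, 0.4]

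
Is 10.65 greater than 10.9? No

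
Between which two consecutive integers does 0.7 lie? 0 and 1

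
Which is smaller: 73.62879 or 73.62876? 73.62876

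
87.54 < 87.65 True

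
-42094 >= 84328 False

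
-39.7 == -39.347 False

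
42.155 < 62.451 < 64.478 True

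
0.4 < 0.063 False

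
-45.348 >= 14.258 False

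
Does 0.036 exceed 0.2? No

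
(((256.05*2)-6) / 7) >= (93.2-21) True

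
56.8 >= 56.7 True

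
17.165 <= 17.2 True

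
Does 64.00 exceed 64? No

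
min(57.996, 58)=57.996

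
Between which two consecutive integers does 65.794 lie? 65 and 66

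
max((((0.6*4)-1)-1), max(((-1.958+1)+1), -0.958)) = 0.4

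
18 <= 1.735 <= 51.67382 False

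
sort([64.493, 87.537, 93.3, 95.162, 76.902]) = [64.493, 76.902, 87.537, 93.3, 95.162]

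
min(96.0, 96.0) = 96.0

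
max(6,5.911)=6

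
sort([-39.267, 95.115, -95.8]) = [-95.8, -39.267, 95.115]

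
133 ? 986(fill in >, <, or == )<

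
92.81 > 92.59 True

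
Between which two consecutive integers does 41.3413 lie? 41 and 42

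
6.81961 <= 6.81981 True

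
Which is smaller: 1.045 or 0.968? 0.968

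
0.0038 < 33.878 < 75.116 True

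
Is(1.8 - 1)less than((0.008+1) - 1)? No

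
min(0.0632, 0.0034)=0.0034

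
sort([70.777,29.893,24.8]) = [24.8,29.893,70.777]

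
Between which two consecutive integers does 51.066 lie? 51 and 52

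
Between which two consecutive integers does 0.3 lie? 0 and 1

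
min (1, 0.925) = 0.925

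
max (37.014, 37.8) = 37.8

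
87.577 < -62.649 False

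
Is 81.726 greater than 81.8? No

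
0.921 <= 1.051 True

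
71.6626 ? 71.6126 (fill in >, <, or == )>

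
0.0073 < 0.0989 True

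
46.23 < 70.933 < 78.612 True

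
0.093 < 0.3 True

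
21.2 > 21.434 False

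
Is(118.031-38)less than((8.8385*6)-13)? No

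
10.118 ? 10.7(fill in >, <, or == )<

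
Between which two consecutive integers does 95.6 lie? 95 and 96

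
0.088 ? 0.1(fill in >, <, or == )<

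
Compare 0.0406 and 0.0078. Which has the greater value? 0.0406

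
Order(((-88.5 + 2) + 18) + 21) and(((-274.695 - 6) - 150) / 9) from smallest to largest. (((-274.695 - 6) - 150) / 9), (((-88.5 + 2) + 18) + 21)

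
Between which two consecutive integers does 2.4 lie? 2 and 3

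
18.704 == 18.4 False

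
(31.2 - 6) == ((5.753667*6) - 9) False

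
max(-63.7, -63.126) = -63.126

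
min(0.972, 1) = 0.972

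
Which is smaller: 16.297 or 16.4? 16.297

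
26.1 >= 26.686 False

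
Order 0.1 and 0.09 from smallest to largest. 0.09,0.1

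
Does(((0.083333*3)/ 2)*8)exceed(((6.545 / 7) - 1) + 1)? Yes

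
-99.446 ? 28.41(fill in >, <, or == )<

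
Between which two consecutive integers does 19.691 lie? 19 and 20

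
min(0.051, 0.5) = 0.051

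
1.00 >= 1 True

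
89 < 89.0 False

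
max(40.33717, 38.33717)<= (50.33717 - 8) True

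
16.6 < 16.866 True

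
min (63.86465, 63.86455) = 63.86455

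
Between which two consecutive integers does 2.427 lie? 2 and 3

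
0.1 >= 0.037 True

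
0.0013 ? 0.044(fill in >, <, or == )<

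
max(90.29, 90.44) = 90.44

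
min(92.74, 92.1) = 92.1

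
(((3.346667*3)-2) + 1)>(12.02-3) True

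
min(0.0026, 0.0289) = 0.0026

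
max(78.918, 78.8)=78.918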